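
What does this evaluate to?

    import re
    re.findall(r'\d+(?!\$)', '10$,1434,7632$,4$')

['1', '1434', '763']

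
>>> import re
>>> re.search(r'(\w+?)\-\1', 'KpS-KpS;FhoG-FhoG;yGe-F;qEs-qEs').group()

The backreference `\1` re-matches whatever the first group consumed, character for character.
The match spans [0:7] → 'KpS-KpS'.

'KpS-KpS'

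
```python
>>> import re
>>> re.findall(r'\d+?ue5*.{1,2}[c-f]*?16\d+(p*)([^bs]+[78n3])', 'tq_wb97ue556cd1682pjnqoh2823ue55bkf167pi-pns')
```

[('p', 'jnqoh2823')]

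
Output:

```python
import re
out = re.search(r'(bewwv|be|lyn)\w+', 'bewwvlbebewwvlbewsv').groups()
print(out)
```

Alternation isn't longest-match — the leftmost alternative that fits at this position is chosen.
`re.search` tries every starting position until one works.
The match spans [0:19] → 'bewwvlbebewwvlbewsv'.
Captured: group 1 = 'bewwv'.

('bewwv',)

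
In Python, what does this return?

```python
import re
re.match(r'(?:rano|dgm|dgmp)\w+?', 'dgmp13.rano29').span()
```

(0, 4)

`|` is ordered: at each position the engine commits to the first alternative that works.
`match` is anchored at position 0; if the pattern doesn't fit there, it returns None.
The match spans [0:4] → 'dgmp'.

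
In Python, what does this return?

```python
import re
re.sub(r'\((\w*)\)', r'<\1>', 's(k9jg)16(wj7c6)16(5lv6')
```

's<k9jg>16<wj7c6>16(5lv6'

Matches: at [1:7] → '(k9jg)'; at [9:16] → '(wj7c6)'.
Each match is replaced using the text its own group 1 captured.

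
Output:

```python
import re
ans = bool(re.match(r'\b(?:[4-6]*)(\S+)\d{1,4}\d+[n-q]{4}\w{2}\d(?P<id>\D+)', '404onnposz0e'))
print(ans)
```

False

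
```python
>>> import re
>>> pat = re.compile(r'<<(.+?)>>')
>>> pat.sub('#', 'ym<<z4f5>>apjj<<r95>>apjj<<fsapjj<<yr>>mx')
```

`sub` substitutes '#' at each match site.

'ym#apjj#apjj#mx'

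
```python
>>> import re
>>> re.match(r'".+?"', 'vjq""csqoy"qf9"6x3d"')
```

`re.match` won't scan ahead — the pattern has to work from the very first character.
Here the pattern fails at index 0, so the call returns None.

None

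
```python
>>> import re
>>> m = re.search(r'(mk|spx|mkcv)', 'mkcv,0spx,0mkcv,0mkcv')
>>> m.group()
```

`|` is ordered: at each position the engine commits to the first alternative that works.
The match spans [0:2] → 'mk'.

'mk'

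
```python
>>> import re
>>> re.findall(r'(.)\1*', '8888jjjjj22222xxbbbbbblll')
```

['8', 'j', '2', 'x', 'b', 'l']

The backreference `\1` re-matches whatever the first group consumed, character for character.
Matches: at [0:4] match '8888', group 1 = '8'; at [4:9] match 'jjjjj', group 1 = 'j'; at [9:14] match '22222', group 1 = '2'; at [14:16] match 'xx', group 1 = 'x'; at [16:22] match 'bbbbbb', group 1 = 'b'; ….
`findall` collects group 1 from each match (6 total).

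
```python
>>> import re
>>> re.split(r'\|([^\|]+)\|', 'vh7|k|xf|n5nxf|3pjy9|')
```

['vh7', 'k', 'xf', 'n5nxf', '3pjy9|']

Matches to split on: at [3:6] → '|k|'; at [8:15] → '|n5nxf|'.
The group in the pattern means `split` returns the separators' captures alongside the pieces.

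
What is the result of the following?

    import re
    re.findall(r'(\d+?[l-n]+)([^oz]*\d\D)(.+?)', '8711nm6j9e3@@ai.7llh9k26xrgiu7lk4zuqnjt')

3 groups means the one result is a tuple of 3 captured strings — 1 here.

[('8711nm', '6j9e3@@ai.7llh9k26xrgiu7lk4z', 'u')]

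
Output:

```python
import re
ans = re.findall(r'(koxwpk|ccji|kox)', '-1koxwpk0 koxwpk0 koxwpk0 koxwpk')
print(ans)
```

['koxwpk', 'koxwpk', 'koxwpk', 'koxwpk']

Alternation tries branches left to right and keeps the first one that lets the overall match succeed at that position.
Matches: at [2:8] match 'koxwpk', group 1 = 'koxwpk'; at [10:16] match 'koxwpk', group 1 = 'koxwpk'; at [18:24] match 'koxwpk', group 1 = 'koxwpk'; at [26:32] match 'koxwpk', group 1 = 'koxwpk'.
Because there's exactly one group, `findall` drops the full match and keeps group 1 from each hit.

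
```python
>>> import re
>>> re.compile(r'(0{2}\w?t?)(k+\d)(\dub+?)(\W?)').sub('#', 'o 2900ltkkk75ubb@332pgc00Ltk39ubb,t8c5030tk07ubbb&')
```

The pattern matches exactly 2 of the literal '0', then optionally a word character, then optionally a literal 't' (captured); then one or more of the literal 'k', then a digit (captured); then a digit, then a literal 'u', then one or more of the literal 'b' (lazy) (captured); then optionally a non-word character (captured).
A `+?`/`*?`/`{m,n}?` starts at its minimum and grows only as far as needed for what follows to match.
Matches: at [4:15] → '00ltkkk75ub'; at [23:32] → '00Ltk39ub'.
Each match is replaced by '#'.

'o 29#b@332pgc#b,t8c5030tk07ubbb&'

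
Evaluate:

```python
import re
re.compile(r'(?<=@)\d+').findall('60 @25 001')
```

['25']

The lookaround is zero-width — it requires the adjacent text to match without consuming it, so the asserted text isn't part of the match.
Since nothing is captured, `findall` lists the 1 matched substring directly.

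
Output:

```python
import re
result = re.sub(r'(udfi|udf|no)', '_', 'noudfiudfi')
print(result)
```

___

Alternation isn't longest-match — the leftmost alternative that fits at this position is chosen.
Matches: at [0:2] → 'no'; at [2:6] → 'udfi'; at [6:10] → 'udfi'.
`sub` substitutes '_' at each match site.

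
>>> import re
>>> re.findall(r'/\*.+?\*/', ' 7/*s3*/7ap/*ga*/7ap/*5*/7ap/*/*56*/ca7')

['/*s3*/', '/*ga*/', '/*5*/', '/*/*56*/']

With the lazy modifier that quantifier settles for the fewest repetitions that let the rest of the pattern succeed (the atoms after it are unaffected and can still be greedy).
No capturing groups, so `findall` returns the 4 full match strings.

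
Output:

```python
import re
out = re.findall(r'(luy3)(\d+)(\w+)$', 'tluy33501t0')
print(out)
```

The pattern matches the literal 'lu', then the literal 'y3' (captured); then one or more of a digit (captured); then one or more of a word character (captured); then anchored at the end.
With 3 capturing groups, `findall` returns a 3-tuple per match.

[('luy3', '3501', 't0')]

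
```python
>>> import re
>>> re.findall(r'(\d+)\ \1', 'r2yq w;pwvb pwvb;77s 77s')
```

[]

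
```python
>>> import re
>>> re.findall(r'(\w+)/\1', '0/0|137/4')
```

The backreference `\1` re-matches whatever the first group consumed, character for character.
Walking the string: at [0:3] match '0/0', group 1 = '0'.
`findall` collects group 1 from the one match (1 total).

['0']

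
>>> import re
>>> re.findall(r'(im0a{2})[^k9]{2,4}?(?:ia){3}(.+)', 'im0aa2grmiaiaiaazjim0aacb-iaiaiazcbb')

[('im0aa', 'azjim0aacb-iaiaiazcbb')]

The pattern matches the literal 'im0', then exactly 2 of the literal 'a' (captured); then 2 to 4 of any character except [k9] (lazy), then the literal 'ia' repeated 3 times; then one or more of any character (captured).
Matches: at [0:36] match 'im0aa2grmiaiaiaazjim0aacb-iaiaiazcbb', groups = ('im0aa', 'azjim0aacb-iaiaiazcbb').
Multiple groups make `findall` return tuples — one 2-tuple for the one match.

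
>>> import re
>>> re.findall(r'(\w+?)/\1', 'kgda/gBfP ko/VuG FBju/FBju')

After group 1 captures some text, `\1` only succeeds where that same text appears again.
Walking the string: at [17:26] match 'FBju/FBju', group 1 = 'FBju'.
`findall` collects group 1 from the one match (1 total).

['FBju']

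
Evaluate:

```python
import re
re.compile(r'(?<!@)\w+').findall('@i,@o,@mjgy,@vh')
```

['jgy', 'h']

A negative assertion filters positions out without eating any characters.
Scanning left to right: at [8:11] → 'jgy'; at [14:15] → 'h'.
Since nothing is captured, `findall` lists the 2 matched substrings directly.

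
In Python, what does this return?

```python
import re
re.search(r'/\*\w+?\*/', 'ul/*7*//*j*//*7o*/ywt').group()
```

'/*7*/'

`re.search` scans for the first position where the pattern succeeds.
The match spans [2:7] → '/*7*/'.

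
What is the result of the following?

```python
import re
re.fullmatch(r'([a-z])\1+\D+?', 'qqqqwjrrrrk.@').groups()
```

The match spans [0:13] → 'qqqqwjrrrrk.@'.
Captured: group 1 = 'q'.

('q',)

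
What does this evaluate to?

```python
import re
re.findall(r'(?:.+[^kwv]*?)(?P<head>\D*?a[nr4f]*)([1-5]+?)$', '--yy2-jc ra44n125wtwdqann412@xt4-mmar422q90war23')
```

With 2 capturing groups, `findall` returns a 2-tuple per match.

[('ar', '23')]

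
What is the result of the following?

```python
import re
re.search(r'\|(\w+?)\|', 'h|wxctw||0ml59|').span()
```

The match spans [1:8] → '|wxctw|'.

(1, 8)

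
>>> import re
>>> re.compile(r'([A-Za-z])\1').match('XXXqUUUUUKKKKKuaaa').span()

`re.match` won't scan ahead — the pattern has to work from the very first character.
The match spans [0:2] → 'XX'.

(0, 2)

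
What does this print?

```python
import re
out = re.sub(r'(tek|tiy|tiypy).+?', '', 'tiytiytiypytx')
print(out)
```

iyytx

Alternation tries branches left to right and keeps the first one that lets the overall match succeed at that position.
Each match is replaced by ''.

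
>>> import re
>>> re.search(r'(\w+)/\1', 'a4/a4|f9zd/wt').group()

`\1` is not a pattern — it's the concrete string captured by group 1, re-applied verbatim.
`re.search` tries every starting position until one works.
The match spans [0:5] → 'a4/a4'.
Captured: group 1 = 'a4'.

'a4/a4'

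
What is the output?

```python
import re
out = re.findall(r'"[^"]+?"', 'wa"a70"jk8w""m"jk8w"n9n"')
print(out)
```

Walking the string: at [2:7] → '"a70"'; at [12:15] → '"m"'; at [19:24] → '"n9n"'.
With no groups in the pattern, `findall` gives back each whole match — 3 here.

['"a70"', '"m"', '"n9n"']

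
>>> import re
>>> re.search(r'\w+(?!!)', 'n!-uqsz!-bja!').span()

(3, 6)

A negative assertion filters positions out without eating any characters.
`re.search` scans for the first position where the pattern succeeds.
The match spans [3:6] → 'uqs'.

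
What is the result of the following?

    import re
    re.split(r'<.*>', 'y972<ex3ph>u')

['y972', 'u']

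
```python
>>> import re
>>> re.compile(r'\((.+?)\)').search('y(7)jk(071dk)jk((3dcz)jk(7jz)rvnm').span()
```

Lazy quantifiers expand one character at a time until the remainder of the pattern can match.
The match spans [1:4] → '(7)'.

(1, 4)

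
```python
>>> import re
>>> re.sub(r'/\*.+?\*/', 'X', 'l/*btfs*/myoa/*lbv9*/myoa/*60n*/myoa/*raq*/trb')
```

The `?` after the quantifier makes it lazy — it takes as little as possible before letting the rest of the pattern try.
Matches: at [1:9] → '/*btfs*/'; at [13:21] → '/*lbv9*/'; at [25:32] → '/*60n*/'; at [36:43] → '/*raq*/'.
Every occurrence is swapped for 'X'.

'lXmyoaXmyoaXmyoaXtrb'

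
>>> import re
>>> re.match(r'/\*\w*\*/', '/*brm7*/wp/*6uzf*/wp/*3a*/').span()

(0, 8)

`match` is anchored at position 0; if the pattern doesn't fit there, it returns None.
The match spans [0:8] → '/*brm7*/'.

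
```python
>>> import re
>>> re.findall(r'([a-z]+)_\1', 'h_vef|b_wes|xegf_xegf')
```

['xegf']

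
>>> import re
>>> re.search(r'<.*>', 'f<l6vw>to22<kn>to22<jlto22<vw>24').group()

The match spans [1:30] → '<l6vw>to22<kn>to22<jlto22<vw>'.

'<l6vw>to22<kn>to22<jlto22<vw>'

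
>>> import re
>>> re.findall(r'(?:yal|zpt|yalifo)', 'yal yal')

['yal', 'yal']

`findall` yields the raw match text (2 of them) because the pattern has no groups.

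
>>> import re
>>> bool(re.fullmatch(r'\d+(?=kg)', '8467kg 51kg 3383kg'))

False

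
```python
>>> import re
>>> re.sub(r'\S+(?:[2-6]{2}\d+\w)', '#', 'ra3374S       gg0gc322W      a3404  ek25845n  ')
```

This matches one or more of a non-whitespace character; then exactly 2 of a character in [2-6], then one or more of a digit, then a word character (non-capturing group).
`sub` substitutes '#' at each match site.

'#       #      #  #  '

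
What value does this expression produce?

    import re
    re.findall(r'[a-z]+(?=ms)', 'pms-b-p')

Lookahead/lookbehind check context without consuming it, so the matched span excludes the asserted characters.
`findall` yields the raw match text (1 of them) because the pattern has no groups.

['p']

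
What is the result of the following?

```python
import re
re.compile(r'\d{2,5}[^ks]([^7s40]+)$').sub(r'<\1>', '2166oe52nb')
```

Pattern: 2 to 5 of a digit, then any character except [ks]; then one or more of any character except [7s40] (captured); then anchored at the end.
The replacement refers to a captured group, so each match is rewritten using its own captured text.

'<e52nb>'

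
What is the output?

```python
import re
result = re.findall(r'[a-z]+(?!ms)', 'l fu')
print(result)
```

['l', 'fu']

The negative lookaround is zero-width — it rules out positions where the adjacent text would match, without consuming anything.
`findall` yields the raw match text (2 of them) because the pattern has no groups.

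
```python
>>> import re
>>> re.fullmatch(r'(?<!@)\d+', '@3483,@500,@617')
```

None

The negative lookahead/lookbehind blocks any match where the forbidden context is present.
`re.fullmatch` requires the pattern to consume the entire string.
Here the pattern can't cover the whole string, so the call returns None.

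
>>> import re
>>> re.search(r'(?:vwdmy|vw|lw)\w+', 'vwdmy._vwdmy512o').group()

The match spans [0:5] → 'vwdmy'.

'vwdmy'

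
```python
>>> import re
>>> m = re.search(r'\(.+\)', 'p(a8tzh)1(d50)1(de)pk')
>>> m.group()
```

'(a8tzh)1(d50)1(de)'

The match spans [1:19] → '(a8tzh)1(d50)1(de)'.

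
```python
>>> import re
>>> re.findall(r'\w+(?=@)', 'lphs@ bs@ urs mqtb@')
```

The positive lookaround only admits positions where the adjacent text matches; those characters stay outside the span.
Since nothing is captured, `findall` lists the 3 matched substrings directly.

['lphs', 'bs', 'mqtb']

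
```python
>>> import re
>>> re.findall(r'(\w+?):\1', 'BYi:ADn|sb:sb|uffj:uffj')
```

After group 1 captures some text, `\1` only succeeds where that same text appears again.
`findall` collects group 1 from each match (2 total).

['sb', 'uffj']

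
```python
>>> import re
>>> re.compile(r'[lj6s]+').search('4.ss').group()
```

'ss'

The pattern matches one or more of one of [lj6s].
The match spans [2:4] → 'ss'.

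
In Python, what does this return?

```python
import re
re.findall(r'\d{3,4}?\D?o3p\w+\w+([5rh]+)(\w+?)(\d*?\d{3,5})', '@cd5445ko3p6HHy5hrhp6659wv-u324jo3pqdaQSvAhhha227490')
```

The `?` after the quantifier makes it lazy — it takes as little as possible before letting the rest of the pattern try.
Multiple groups make `findall` return tuples — one 3-tuple for each match.

[('h', 'p', '6659'), ('h', 'a', '22749')]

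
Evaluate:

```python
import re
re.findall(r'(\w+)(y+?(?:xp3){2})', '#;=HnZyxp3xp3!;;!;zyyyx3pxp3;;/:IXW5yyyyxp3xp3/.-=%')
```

[('HnZ', 'yxp3xp3'), ('IXW5yyy', 'yxp3xp3')]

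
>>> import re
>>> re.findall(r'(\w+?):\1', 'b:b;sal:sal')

`\1` is not a pattern — it's the concrete string captured by group 1, re-applied verbatim.
With a single group, `findall` returns only what that group captured — 2 items.

['b', 'sal']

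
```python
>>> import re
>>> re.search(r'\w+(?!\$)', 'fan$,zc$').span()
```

Because the assertion is negative and zero-width, positions next to the forbidden text are skipped.
`search` walks the string left to right and returns the first match it finds.
The match spans [0:2] → 'fa'.

(0, 2)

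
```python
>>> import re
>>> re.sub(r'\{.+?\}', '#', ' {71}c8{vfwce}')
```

' #c8#'

The `?` after the quantifier makes it lazy — it takes as little as possible before letting the rest of the pattern try.
`sub` substitutes '#' at each match site.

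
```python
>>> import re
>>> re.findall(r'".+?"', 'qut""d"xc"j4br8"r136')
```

Because the quantifier is non-greedy, it stops expanding at the earliest point where the rest of the pattern can succeed.
Scanning left to right: at [3:7] → '""d"'; at [9:16] → '"j4br8"'.
`findall` yields the raw match text (2 of them) because the pattern has no groups.

['""d"', '"j4br8"']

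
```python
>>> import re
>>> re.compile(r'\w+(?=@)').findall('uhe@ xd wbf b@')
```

['uhe', 'b']

The lookaround is zero-width — it requires the adjacent text to match without consuming it, so the asserted text isn't part of the match.
`findall` yields the raw match text (2 of them) because the pattern has no groups.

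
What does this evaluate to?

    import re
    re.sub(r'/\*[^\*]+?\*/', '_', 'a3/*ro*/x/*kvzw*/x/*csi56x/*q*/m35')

'a3_x_x/*csi56x_m35'

Matches: at [2:8] → '/*ro*/'; at [9:17] → '/*kvzw*/'; at [26:31] → '/*q*/'.
Each match is replaced by '_'.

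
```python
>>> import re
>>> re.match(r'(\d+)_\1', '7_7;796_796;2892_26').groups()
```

The backreference `\1` re-matches whatever the first group consumed, character for character.
`match` is anchored at position 0; if the pattern doesn't fit there, it returns None.
The match spans [0:3] → '7_7'.
Captured: group 1 = '7'.

('7',)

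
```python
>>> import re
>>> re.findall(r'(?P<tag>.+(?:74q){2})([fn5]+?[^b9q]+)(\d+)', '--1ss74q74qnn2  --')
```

[('--1ss74q74q', 'nn', '2')]

This matches one or more of any character, then the literal '74q' repeated 2 times (captured as 'tag'); then one or more of one of [fn5] (lazy), then one or more of any character except [b9q] (captured); then one or more of a digit (captured).
`findall` packs the 3 group values into a tuple for every match.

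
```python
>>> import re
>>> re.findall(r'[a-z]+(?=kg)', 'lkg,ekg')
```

Lookahead/lookbehind check context without consuming it, so the matched span excludes the asserted characters.
Walking the string: at [0:1] → 'l'; at [4:5] → 'e'.
With no groups in the pattern, `findall` gives back each whole match — 2 here.

['l', 'e']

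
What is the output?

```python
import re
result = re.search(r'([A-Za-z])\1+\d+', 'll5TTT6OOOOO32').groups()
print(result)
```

The backreference `\1` re-matches whatever the first group consumed, character for character.
`search` walks the string left to right and returns the first match it finds.
The match spans [0:3] → 'll5'.
Captured: group 1 = 'l'.

('l',)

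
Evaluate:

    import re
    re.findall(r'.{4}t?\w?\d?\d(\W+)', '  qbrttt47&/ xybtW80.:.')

This matches exactly 4 of any character, then optionally a literal 't'; then optionally a word character, then optionally a digit, then a digit; then one or more of a non-word character (captured).
Scanning left to right: at [2:13] match 'qbrttt47&/ ', group 1 = '&/ '; at [13:23] match 'xybtW80.:.', group 1 = '.:.'.
Because there's exactly one group, `findall` drops the full match and keeps group 1 from each hit.

['&/ ', '.:.']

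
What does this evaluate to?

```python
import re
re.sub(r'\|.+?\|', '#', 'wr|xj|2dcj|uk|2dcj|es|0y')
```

'wr#2dcj#2dcj#0y'

A non-greedy quantifier consumes as few characters as it can — just enough that the remainder of the pattern still matches from where it stops; whatever follows it matches normally.
Matches: at [2:6] → '|xj|'; at [10:14] → '|uk|'; at [18:22] → '|es|'.
Every occurrence is swapped for '#'.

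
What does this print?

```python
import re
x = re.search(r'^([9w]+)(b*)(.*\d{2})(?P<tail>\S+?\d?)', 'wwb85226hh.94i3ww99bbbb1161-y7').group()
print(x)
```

With the lazy modifier that quantifier settles for the fewest repetitions that let the rest of the pattern succeed (the atoms after it are unaffected and can still be greedy).
The match spans [0:28] → 'wwb85226hh.94i3ww99bbbb1161-'.

wwb85226hh.94i3ww99bbbb1161-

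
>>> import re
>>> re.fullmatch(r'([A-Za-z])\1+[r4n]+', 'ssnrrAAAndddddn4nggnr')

`\1` is not a pattern — it's the concrete string captured by group 1, re-applied verbatim.
For `fullmatch`, every character of the input must be accounted for by the pattern.
Here the pattern can't cover the whole string, so the call returns None.

None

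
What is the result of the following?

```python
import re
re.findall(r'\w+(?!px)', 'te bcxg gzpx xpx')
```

Because the assertion is negative and zero-width, positions next to the forbidden text are skipped.
Scanning left to right: at [0:2] → 'te'; at [3:7] → 'bcxg'; at [8:12] → 'gzpx'; at [13:16] → 'xpx'.
No capturing groups, so `findall` returns the 4 full match strings.

['te', 'bcxg', 'gzpx', 'xpx']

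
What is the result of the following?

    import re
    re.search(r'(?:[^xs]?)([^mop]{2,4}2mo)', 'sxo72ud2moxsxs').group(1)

'72ud2mo'

The pattern matches optionally any character except [xs] (non-capturing group); then 2 to 4 of any character except [mop], then the literal '2mo' (captured).
`re.search` tries every starting position until one works.
The match spans [2:10] → 'o72ud2mo'.
Captured: group 1 = '72ud2mo'.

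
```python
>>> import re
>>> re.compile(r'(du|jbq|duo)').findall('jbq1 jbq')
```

['jbq', 'jbq']

Scanning left to right: at [0:3] match 'jbq', group 1 = 'jbq'; at [5:8] match 'jbq', group 1 = 'jbq'.
One capturing group, so `findall` returns just the captured substring from each match — 2 in all.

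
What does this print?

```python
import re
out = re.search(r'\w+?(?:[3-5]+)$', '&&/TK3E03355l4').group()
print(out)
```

TK3E03355l4

The match spans [3:14] → 'TK3E03355l4'.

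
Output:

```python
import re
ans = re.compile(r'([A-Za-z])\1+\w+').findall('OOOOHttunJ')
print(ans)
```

['O']

The backreference `\1` re-matches whatever the first group consumed, character for character.
With a single group, `findall` returns only what that group captured — 1 item.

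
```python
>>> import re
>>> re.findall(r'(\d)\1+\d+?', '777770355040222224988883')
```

`\1` has to match the exact text group 1 already captured.
Walking the string: at [0:6] match '777770', group 1 = '7'; at [7:10] match '550', group 1 = '5'; at [12:18] match '222224', group 1 = '2'; at [19:24] match '88883', group 1 = '8'.
With a single group, `findall` returns only what that group captured — 4 items.

['7', '5', '2', '8']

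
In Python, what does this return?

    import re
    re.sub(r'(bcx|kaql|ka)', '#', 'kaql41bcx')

Branches in `(...|...)` are attempted left-to-right; the first branch that allows the whole pattern to succeed is taken.
`sub` substitutes '#' at each match site.

'#41#'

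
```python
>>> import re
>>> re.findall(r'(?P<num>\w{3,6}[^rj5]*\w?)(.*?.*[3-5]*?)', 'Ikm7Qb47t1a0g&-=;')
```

The pattern matches 3 to 6 of a word character, then zero or more of any character except [rj5], then optionally a word character (captured as 'num'); then zero or more of any character (lazy), then zero or more of any character, then zero or more of a character in [3-5] (lazy) (captured).
Matches: at [0:17] match 'Ikm7Qb47t1a0g&-=;', groups = ('Ikm7Qb47t1a0g&-=;', '').
2 groups means the one result is a tuple of 2 captured strings — 1 here.

[('Ikm7Qb47t1a0g&-=;', '')]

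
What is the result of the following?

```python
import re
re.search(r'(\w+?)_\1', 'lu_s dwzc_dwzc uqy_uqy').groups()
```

The match spans [5:14] → 'dwzc_dwzc'.
Captured: group 1 = 'dwzc'.

('dwzc',)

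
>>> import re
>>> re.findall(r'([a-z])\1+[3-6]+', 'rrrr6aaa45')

['r', 'a']

`\1` has to match the exact text group 1 already captured.
Walking the string: at [0:5] match 'rrrr6', group 1 = 'r'; at [5:10] match 'aaa45', group 1 = 'a'.
With a single group, `findall` returns only what that group captured — 2 items.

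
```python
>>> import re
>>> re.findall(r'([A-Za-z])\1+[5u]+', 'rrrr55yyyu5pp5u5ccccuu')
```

`\1` is not a pattern — it's the concrete string captured by group 1, re-applied verbatim.
Walking the string: at [0:6] match 'rrrr55', group 1 = 'r'; at [6:11] match 'yyyu5', group 1 = 'y'; at [11:16] match 'pp5u5', group 1 = 'p'; at [16:22] match 'ccccuu', group 1 = 'c'.
With a single group, `findall` returns only what that group captured — 4 items.

['r', 'y', 'p', 'c']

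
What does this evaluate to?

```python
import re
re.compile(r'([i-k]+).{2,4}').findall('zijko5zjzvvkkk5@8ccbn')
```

['ijk', 'kkk']

This matches one or more of a character in [i-k] (captured); then 2 to 4 of any character.
Because there's exactly one group, `findall` drops the full match and keeps group 1 from each hit.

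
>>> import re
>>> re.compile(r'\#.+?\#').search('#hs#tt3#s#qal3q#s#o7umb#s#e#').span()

A `+?`/`*?`/`{m,n}?` starts at its minimum and grows only as far as needed for what follows to match.
`search` walks the string left to right and returns the first match it finds.
The match spans [0:4] → '#hs#'.

(0, 4)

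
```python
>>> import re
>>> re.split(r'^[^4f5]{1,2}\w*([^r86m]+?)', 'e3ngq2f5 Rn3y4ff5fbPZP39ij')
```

This matches anchored at the start of the string; then 1 to 2 of any character except [4f5], then zero or more of a word character; then one or more of any character except [r86m] (lazy) (captured).
A non-greedy quantifier consumes as few characters as it can — just enough that the remainder of the pattern still matches from where it stops; whatever follows it matches normally.
Matches to split on: at [0:9] → 'e3ngq2f5 '.
Because the pattern has a capturing group, `split` also inserts each captured text between the pieces.

['', ' ', 'Rn3y4ff5fbPZP39ij']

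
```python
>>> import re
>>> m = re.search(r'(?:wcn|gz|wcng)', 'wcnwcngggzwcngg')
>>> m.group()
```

`re.search` scans for the first position where the pattern succeeds.
The match spans [0:3] → 'wcn'.

'wcn'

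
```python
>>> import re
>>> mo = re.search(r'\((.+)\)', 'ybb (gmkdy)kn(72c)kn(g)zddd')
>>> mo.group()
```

`re.search` scans for the first position where the pattern succeeds.
The match spans [4:23] → '(gmkdy)kn(72c)kn(g)'.
Captured: group 1 = 'gmkdy)kn(72c)kn(g'.

'(gmkdy)kn(72c)kn(g)'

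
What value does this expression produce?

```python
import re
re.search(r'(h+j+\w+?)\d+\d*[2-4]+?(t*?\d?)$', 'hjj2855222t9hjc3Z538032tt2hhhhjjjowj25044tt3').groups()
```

Pattern: one or more of a literal 'h', then one or more of the literal 'j', then one or more of a word character (lazy) (captured); then one or more of a digit, then zero or more of a digit; then one or more of a character in [2-4] (lazy); then zero or more of a literal 't' (lazy), then optionally a digit (captured); then anchored at the end.
A non-greedy quantifier consumes as few characters as it can — just enough that the remainder of the pattern still matches from where it stops; whatever follows it matches normally.
Unlike `match`, `search` isn't anchored — it looks for the pattern anywhere in the string.
The match spans [0:44] → 'hjj2855222t9hjc3Z538032tt2hhhhjjjowj25044tt3'.
Captured: group 1 = 'hjj2855222t9hjc3Z538032tt2hhhhjjjowj', group 2 = 'tt3'.

('hjj2855222t9hjc3Z538032tt2hhhhjjjowj', 'tt3')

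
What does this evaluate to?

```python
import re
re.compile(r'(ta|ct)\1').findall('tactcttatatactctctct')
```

After group 1 captures some text, `\1` only succeeds where that same text appears again.
`findall` collects group 1 from each match (4 total).

['ct', 'ta', 'ct', 'ct']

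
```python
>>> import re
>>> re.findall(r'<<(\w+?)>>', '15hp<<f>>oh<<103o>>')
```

['f', '103o']

With a single group, `findall` returns only what that group captured — 2 items.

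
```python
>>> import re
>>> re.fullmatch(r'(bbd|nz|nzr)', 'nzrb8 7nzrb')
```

`re.fullmatch` requires the pattern to consume the entire string.
Here there's no way to consume every character, so the call returns None.

None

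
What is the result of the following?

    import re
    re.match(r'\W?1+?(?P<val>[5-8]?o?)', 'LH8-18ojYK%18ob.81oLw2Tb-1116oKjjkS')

The pattern matches optionally a non-word character, then one or more of a literal '1' (lazy); then optionally a character in [5-8], then optionally the literal 'o' (captured as 'val').
With `match`, the pattern is implicitly anchored at the beginning.
Here the string doesn't start with a match, so the call returns None.

None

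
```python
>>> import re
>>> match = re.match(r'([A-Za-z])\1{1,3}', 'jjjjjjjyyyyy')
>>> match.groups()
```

('j',)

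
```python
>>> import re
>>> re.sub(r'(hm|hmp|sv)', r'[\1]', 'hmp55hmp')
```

Branches in `(...|...)` are attempted left-to-right; the first branch that allows the whole pattern to succeed is taken.
The replacement refers to a captured group, so each match is rewritten using its own captured text.

'[hm]p55[hm]p'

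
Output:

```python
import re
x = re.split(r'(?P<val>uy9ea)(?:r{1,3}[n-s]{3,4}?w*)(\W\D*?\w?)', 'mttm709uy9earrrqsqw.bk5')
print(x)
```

Lazy quantifiers expand one character at a time until the remainder of the pattern can match.
Because the pattern has a capturing group, `split` also inserts each captured text between the pieces.

['mttm709', 'uy9ea', '.b', 'k5']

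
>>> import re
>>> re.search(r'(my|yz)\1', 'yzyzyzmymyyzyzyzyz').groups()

The match spans [0:4] → 'yzyz'.
Captured: group 1 = 'yz'.

('yz',)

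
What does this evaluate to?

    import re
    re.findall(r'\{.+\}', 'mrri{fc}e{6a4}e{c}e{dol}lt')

Scanning left to right: at [4:24] → '{fc}e{6a4}e{c}e{dol}'.
With no groups in the pattern, `findall` gives back each whole match — 1 here.

['{fc}e{6a4}e{c}e{dol}']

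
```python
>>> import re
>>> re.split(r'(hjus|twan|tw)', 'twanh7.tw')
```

Alternation tries branches left to right and keeps the first one that lets the overall match succeed at that position.
Matches to split on: at [0:4] → 'twan'; at [7:9] → 'tw'.
The group in the pattern means `split` returns the separators' captures alongside the pieces.

['', 'twan', 'h7.', 'tw', '']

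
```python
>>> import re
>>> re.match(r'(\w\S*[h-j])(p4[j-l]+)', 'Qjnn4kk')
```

None

`re.match` won't scan ahead — the pattern has to work from the very first character.
Here the pattern fails at index 0, so the call returns None.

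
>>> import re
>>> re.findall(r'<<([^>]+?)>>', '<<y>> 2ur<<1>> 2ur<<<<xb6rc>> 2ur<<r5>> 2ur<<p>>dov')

['y', '1', '<<xb6rc', 'r5', 'p']

Matches: at [0:5] match '<<y>>', group 1 = 'y'; at [9:14] match '<<1>>', group 1 = '1'; at [18:29] match '<<<<xb6rc>>', group 1 = '<<xb6rc'; at [33:39] match '<<r5>>', group 1 = 'r5'; at [43:48] match '<<p>>', group 1 = 'p'.
Because there's exactly one group, `findall` drops the full match and keeps group 1 from each hit.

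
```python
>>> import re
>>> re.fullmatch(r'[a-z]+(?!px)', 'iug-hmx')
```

None

For `fullmatch`, every character of the input must be accounted for by the pattern.
Here the string isn't matched end-to-end, so the call returns None.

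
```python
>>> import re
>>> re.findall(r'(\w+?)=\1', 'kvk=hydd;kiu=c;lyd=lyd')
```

The backreference `\1` re-matches whatever the first group consumed, character for character.
One capturing group, so `findall` returns just the captured substring from the one match — 1 in all.

['lyd']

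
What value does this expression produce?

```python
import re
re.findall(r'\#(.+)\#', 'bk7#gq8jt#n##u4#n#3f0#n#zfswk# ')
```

`findall` collects group 1 from the one match (1 total).

['gq8jt#n##u4#n#3f0#n#zfswk']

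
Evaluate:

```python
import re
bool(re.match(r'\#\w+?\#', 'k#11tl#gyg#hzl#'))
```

False

With `match`, the pattern is implicitly anchored at the beginning.
Here the string doesn't start with a match, so the call returns None, and `bool(None)` is False.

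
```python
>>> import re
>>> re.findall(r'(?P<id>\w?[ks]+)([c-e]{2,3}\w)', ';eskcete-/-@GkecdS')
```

[('esk', 'cet'), ('Gk', 'ecdS')]

Pattern: optionally a word character, then one or more of one of [ks] (captured as 'id'); then 2 to 3 of a character in [c-e], then a word character (captured).
Matches: at [1:7] match 'eskcet', groups = ('esk', 'cet'); at [12:18] match 'GkecdS', groups = ('Gk', 'ecdS').
2 groups means each result is a tuple of 2 captured strings — 2 here.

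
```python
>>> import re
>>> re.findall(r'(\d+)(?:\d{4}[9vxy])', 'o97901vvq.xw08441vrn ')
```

The pattern matches one or more of a digit (captured); then exactly 4 of a digit, then one of [9vxy] (non-capturing group).
Walking the string: at [1:7] match '97901v', group 1 = '9'; at [12:18] match '08441v', group 1 = '0'.
Because there's exactly one group, `findall` drops the full match and keeps group 1 from each hit.

['9', '0']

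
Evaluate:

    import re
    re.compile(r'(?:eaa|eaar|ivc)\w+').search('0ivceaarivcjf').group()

'ivceaarivcjf'

The match spans [1:13] → 'ivceaarivcjf'.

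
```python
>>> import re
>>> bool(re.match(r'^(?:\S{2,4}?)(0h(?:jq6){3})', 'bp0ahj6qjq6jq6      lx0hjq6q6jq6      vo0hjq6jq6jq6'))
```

Pattern: anchored at the start of the string; then 2 to 4 of a non-whitespace character (lazy) (non-capturing group); then the literal '0h', then the literal 'jq6' repeated 3 times (captured).
`re.match` won't scan ahead — the pattern has to work from the very first character.
Here the string doesn't start with a match, so the call returns None, and `bool(None)` is False.

False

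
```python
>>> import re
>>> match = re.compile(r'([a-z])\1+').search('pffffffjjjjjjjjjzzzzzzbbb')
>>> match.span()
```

(1, 7)

`\1` has to match the exact text group 1 already captured.
The match spans [1:7] → 'ffffff'.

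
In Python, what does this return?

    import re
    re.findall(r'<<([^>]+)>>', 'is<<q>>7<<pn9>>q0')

['q', 'pn9']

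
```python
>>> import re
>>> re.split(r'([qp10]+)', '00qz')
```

['', '00q', 'z']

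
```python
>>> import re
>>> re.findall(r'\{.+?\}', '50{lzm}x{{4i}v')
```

['{lzm}', '{{4i}']

With no groups in the pattern, `findall` gives back each whole match — 2 here.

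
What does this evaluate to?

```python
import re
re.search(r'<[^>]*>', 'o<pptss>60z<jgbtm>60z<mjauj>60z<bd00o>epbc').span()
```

(1, 8)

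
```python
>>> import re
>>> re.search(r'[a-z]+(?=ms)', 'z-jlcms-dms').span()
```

The positive lookaround only admits positions where the adjacent text matches; those characters stay outside the span.
The match spans [2:5] → 'jlc'.

(2, 5)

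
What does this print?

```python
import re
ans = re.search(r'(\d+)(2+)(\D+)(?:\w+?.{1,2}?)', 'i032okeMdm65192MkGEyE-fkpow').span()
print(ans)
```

Pattern: one or more of a digit (captured); then one or more of a literal '2' (captured); then one or more of a non-digit (captured); then one or more of a word character (lazy), then 1 to 2 of any character (lazy) (non-capturing group).
The `?` after the quantifier makes it lazy — it takes as little as possible before letting the rest of the pattern try.
Unlike `match`, `search` isn't anchored — it looks for the pattern anywhere in the string.
The match spans [1:12] → '032okeMdm65'.
Captured: group 1 = '03', group 2 = '2', group 3 = 'okeMdm'.

(1, 12)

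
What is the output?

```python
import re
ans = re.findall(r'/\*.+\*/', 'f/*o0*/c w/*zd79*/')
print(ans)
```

['/*o0*/c w/*zd79*/']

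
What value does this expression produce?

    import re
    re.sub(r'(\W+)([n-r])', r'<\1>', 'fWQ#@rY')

The pattern matches one or more of a non-word character (captured); then a character in [n-r] (captured).
Matches: at [3:6] → '#@r'.
The replacement refers to a captured group, so each match is rewritten using its own captured text.

'fWQ<#@>Y'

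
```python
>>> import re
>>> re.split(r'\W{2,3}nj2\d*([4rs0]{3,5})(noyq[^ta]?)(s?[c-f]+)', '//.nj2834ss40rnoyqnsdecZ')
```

The group in the pattern means `split` returns the separators' captures alongside the pieces.

['', 'ss40r', 'noyqn', 'sdec', 'Z']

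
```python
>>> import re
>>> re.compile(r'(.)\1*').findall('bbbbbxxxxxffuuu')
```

`\1` has to match the exact text group 1 already captured.
Matches: at [0:5] match 'bbbbb', group 1 = 'b'; at [5:10] match 'xxxxx', group 1 = 'x'; at [10:12] match 'ff', group 1 = 'f'; at [12:15] match 'uuu', group 1 = 'u'.
One capturing group, so `findall` returns just the captured substring from each match — 4 in all.

['b', 'x', 'f', 'u']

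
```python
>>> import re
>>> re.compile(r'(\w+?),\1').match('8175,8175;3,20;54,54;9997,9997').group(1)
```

'8175'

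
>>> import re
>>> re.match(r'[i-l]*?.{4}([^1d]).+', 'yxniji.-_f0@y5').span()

(0, 14)

Pattern: zero or more of a character in [i-l] (lazy), then exactly 4 of any character; then any character except [1d] (captured); then one or more of any character.
With `match`, the pattern is implicitly anchored at the beginning.
The match spans [0:14] → 'yxniji.-_f0@y5'.
Captured: group 1 = 'j'.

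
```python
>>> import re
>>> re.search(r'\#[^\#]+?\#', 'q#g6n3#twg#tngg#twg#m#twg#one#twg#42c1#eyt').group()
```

'#g6n3#'

`search` walks the string left to right and returns the first match it finds.
The match spans [1:7] → '#g6n3#'.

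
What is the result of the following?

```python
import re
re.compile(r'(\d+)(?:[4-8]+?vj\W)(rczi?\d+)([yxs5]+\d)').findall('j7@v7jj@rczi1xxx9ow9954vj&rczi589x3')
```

This matches one or more of a digit (captured); then one or more of a character in [4-8] (lazy), then the literal 'vj', then a non-word character (non-capturing group); then the literal 'rcz', then optionally the literal 'i', then one or more of a digit (captured); then one or more of one of [yxs5], then a digit (captured).
Multiple groups make `findall` return tuples — one 3-tuple for the one match.

[('995', 'rczi589', 'x3')]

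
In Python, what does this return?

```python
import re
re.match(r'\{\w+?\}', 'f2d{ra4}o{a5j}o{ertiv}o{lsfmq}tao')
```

None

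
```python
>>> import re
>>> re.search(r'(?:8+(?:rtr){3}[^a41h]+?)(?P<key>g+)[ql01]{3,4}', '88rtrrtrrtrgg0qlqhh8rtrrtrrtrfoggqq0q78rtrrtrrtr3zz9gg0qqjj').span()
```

(0, 17)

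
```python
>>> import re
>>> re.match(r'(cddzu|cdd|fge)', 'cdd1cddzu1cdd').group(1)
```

'cdd'

With `match`, the pattern is implicitly anchored at the beginning.
The match spans [0:3] → 'cdd'.
Captured: group 1 = 'cdd'.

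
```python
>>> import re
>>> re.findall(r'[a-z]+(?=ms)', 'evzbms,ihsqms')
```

['evzb', 'ihsq']

Lookahead/lookbehind check context without consuming it, so the matched span excludes the asserted characters.
Matches: at [0:4] → 'evzb'; at [7:11] → 'ihsq'.
Since nothing is captured, `findall` lists the 2 matched substrings directly.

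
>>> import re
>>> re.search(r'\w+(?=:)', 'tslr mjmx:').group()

'mjmx'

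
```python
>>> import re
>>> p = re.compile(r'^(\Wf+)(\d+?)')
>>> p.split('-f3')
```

The pattern matches anchored at the start of the string; then a non-word character, then one or more of the literal 'f' (captured); then one or more of a digit (lazy) (captured).
Matches to split on: at [0:3] → '-f3'.
`re.split` interleaves the captured-group text with the surrounding fragments.

['', '-f', '3', '']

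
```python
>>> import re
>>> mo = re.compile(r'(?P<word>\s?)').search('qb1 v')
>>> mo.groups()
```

('',)

This matches optionally whitespace (captured as 'word').
Unlike `match`, `search` isn't anchored — it looks for the pattern anywhere in the string.
The match spans [0:0] → ''.
Captured: group 1 = ''.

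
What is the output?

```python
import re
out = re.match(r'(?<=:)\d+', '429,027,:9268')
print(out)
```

`match` is anchored at position 0; if the pattern doesn't fit there, it returns None.
Here the string doesn't start with a match, so the call returns None.

None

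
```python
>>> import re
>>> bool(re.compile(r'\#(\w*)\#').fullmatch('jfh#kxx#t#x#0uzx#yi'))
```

False

`re.fullmatch` is like wrapping the pattern in `^…$` (in single-line mode).
Here the pattern can't cover the whole string, so the call returns None, and `bool(None)` is False.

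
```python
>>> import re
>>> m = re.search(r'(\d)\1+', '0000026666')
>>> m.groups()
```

`\1` is not a pattern — it's the concrete string captured by group 1, re-applied verbatim.
`search` walks the string left to right and returns the first match it finds.
The match spans [0:5] → '00000'.
Captured: group 1 = '0'.

('0',)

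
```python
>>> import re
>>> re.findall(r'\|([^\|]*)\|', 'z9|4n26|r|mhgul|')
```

Scanning left to right: at [2:8] match '|4n26|', group 1 = '4n26'; at [9:16] match '|mhgul|', group 1 = 'mhgul'.
Because there's exactly one group, `findall` drops the full match and keeps group 1 from each hit.

['4n26', 'mhgul']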